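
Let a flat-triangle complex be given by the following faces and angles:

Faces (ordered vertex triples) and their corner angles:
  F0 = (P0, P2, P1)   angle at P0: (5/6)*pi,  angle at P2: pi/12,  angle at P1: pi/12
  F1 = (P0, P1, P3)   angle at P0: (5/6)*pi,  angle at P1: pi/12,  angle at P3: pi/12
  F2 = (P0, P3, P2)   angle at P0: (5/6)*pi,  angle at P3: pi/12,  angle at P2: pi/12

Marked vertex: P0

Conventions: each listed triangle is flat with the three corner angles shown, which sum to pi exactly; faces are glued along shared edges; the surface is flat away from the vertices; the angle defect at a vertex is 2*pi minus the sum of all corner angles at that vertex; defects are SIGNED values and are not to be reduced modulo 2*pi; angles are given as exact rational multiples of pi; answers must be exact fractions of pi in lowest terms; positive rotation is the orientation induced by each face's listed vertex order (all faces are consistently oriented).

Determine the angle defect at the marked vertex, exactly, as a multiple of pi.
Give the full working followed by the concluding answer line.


Sum of corner angles at P0: (5/2)*pi
defect = 2*pi - (5/2)*pi

Answer: defect(P0) = -pi/2


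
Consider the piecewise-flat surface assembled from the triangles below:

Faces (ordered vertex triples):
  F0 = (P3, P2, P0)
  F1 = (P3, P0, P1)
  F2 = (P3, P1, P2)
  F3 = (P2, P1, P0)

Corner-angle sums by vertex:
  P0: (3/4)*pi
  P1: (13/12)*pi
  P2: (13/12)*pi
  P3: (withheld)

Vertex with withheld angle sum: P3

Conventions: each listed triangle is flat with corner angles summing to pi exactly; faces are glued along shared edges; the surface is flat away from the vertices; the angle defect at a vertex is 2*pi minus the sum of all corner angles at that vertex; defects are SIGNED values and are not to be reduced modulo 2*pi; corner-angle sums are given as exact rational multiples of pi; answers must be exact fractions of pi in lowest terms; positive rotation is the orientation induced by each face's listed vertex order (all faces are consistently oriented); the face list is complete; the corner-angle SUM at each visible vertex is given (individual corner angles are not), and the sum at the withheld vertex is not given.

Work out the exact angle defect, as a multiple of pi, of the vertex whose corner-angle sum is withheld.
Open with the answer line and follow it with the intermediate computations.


Answer: defect(P3) = (11/12)*pi

V = 4, E = 6, F = 4; chi = V - E + F = 2
Gauss-Bonnet: total defect = 2*pi*chi = 4*pi; visible defects sum to (37/12)*pi


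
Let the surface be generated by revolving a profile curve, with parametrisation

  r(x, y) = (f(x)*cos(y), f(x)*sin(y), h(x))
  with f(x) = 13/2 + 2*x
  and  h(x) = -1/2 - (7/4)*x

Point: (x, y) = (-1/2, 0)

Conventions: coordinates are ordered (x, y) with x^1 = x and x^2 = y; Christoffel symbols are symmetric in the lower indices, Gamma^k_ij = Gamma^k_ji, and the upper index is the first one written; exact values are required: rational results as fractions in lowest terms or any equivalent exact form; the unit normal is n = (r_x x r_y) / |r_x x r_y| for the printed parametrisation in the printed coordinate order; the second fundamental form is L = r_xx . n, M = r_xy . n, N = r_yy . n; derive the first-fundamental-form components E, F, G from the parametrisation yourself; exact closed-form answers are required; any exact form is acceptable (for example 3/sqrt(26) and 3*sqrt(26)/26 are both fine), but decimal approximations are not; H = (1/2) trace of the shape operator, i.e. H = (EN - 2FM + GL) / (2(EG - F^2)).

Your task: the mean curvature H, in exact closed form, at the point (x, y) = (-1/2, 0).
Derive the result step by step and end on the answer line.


f = 11/2, f' = 2, f'' = 0, h' = -7/4, h'' = 0
E = 113/16, F = 0, G = 121/4; answer radicand W^2 = 113/16
unnormalised second-form numerators: l = 0, m = 0, n = -77/8; L = l/sqrt(113/16), and similarly M = m/sqrt(W^2), N = n/sqrt(W^2)
H = (E*n - 2*F*m + G*l) / (2*(EG - F^2)*sqrt(W^2)); E*n - 2*F*m + G*l = -8701/128, EG - F^2 = 13673/64, so H = (-7/44)/sqrt(113/16)

Answer: H = -7*sqrt(113)/1243


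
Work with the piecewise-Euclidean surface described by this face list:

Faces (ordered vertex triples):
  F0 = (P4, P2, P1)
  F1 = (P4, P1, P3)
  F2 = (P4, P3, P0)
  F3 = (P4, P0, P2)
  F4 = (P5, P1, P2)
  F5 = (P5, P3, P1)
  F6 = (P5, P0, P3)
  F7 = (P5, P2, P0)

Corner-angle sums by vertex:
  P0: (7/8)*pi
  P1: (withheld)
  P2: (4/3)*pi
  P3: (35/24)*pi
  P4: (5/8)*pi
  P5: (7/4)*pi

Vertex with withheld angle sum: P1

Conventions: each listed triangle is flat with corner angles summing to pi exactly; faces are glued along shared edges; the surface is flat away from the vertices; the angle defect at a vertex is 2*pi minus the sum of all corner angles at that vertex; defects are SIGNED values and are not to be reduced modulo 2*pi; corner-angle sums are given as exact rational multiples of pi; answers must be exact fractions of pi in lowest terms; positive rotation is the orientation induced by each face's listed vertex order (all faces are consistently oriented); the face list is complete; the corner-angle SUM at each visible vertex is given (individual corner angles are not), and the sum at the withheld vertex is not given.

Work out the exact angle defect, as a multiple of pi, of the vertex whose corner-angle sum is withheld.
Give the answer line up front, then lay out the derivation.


Answer: defect(P1) = pi/24

V = 6, E = 12, F = 8; chi = V - E + F = 2
Gauss-Bonnet: total defect = 2*pi*chi = 4*pi; visible defects sum to (95/24)*pi


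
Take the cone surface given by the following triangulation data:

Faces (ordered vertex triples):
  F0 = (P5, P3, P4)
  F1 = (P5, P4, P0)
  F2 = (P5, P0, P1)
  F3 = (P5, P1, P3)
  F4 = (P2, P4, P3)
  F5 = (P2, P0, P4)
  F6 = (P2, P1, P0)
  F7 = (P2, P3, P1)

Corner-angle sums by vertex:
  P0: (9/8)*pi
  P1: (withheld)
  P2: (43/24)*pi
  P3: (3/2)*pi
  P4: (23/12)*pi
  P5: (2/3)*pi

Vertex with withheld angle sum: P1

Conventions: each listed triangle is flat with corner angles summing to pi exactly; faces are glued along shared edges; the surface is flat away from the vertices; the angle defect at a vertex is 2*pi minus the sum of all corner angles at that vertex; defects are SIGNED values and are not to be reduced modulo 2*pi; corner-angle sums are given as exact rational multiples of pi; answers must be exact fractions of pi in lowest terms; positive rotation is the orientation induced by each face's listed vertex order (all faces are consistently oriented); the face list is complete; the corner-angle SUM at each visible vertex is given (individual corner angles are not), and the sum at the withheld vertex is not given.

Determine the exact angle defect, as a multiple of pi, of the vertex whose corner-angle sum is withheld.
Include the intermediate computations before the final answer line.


V = 6, E = 12, F = 8; chi = V - E + F = 2
Gauss-Bonnet: total defect = 2*pi*chi = 4*pi; visible defects sum to 3*pi

Answer: defect(P1) = pi


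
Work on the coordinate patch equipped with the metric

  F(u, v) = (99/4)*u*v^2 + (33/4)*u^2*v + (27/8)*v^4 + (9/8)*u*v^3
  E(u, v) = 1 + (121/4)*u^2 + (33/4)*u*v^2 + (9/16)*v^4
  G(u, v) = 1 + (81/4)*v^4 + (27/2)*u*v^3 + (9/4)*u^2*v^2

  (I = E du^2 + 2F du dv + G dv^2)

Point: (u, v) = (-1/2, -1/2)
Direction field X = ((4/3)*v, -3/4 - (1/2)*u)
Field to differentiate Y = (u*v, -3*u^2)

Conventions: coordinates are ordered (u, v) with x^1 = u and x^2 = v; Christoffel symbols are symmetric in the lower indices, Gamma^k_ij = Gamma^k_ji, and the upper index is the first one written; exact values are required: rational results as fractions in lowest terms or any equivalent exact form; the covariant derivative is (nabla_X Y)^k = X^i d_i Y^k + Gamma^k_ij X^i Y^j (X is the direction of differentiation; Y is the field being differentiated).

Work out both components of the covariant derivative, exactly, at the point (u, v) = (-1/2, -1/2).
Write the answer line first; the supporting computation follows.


Answer: (nabla_X Y)^u = 14173/10052, (nabla_X Y)^v = -6242/2513

E = 1937/256, F = -123/32, G = 13/4 at the point
E_u = -451/16, E_v = 123/32, F_u = 651/64, F_v = 789/64, G_u = -9/4, G_v = -63/4
EG - F^2 = 2513/256;  g^inv = (256/2513) * [[13/4, 123/32], [123/32, 1937/256]]
first-kind symbols [ij,l] = (1/2)(d_i g_jl + d_j g_il - d_l g_ij): [uu,u] = E_u/2 = -451/32, [uu,v] = F_u - E_v/2 = 33/4, [uv,u] = E_v/2 = 123/64, [uv,v] = G_u/2 = -9/8, [vv,u] = F_v - G_u/2 = 861/64, [vv,v] = G_v/2 = -63/8
Gamma^u_ij = (G*[ij,u] - F*[ij,v])/(EG - F^2), Gamma^v_ij = (E*[ij,v] - F*[ij,u])/(EG - F^2)
Gamma_uuu = -3608/2513, Gamma_uuv = 492/2513, Gamma_uvv = 492/359, Gamma_vuu = 2112/2513, Gamma_vuv = -288/2513, Gamma_vvv = -288/359
X = (-2/3, -1/2), Y = (1/4, -3/4) at the point


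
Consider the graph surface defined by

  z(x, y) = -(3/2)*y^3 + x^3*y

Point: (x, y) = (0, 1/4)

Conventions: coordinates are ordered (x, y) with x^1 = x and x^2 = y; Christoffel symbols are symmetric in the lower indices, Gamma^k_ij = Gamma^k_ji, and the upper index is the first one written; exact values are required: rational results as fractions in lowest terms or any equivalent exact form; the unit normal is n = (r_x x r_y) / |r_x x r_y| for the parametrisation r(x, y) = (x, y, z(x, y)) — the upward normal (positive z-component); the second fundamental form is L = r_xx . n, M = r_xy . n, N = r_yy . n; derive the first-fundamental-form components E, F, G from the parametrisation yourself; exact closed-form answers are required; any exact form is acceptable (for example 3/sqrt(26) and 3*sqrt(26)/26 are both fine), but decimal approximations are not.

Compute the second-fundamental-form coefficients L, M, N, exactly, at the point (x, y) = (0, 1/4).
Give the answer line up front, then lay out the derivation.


Answer: L = 0, M = 0, N = -72*sqrt(1105)/1105

z_x = 0, z_y = -9/32, z_xx = 0, z_xy = 0, z_yy = -9/4
E = 1, F = 0, G = 1105/1024; answer radicand W^2 = 1105/1024
unnormalised second-form numerators: l = 0, m = 0, n = -9/4; L = l/sqrt(1105/1024), and similarly M = m/sqrt(W^2), N = n/sqrt(W^2)


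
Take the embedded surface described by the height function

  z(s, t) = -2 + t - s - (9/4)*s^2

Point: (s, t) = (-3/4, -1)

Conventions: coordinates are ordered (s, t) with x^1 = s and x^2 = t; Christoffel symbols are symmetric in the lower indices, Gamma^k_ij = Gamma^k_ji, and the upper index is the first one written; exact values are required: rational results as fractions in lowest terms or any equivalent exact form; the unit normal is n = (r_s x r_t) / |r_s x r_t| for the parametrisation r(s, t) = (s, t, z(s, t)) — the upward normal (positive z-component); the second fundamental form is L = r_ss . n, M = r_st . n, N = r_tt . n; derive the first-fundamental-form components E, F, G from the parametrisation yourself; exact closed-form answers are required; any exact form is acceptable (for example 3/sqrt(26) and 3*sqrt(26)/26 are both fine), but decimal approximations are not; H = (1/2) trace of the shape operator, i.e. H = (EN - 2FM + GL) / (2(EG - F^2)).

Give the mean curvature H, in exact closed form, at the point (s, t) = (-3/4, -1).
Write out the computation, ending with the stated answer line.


z_s = 19/8, z_t = 1, z_ss = -9/2, z_st = 0, z_tt = 0
E = 425/64, F = 19/8, G = 2; answer radicand W^2 = 489/64
unnormalised second-form numerators: l = -9/2, m = 0, n = 0; L = l/sqrt(489/64), and similarly M = m/sqrt(W^2), N = n/sqrt(W^2)
H = (E*n - 2*F*m + G*l) / (2*(EG - F^2)*sqrt(W^2)); E*n - 2*F*m + G*l = -9, EG - F^2 = 489/64, so H = (-96/163)/sqrt(489/64)

Answer: H = -256*sqrt(489)/26569


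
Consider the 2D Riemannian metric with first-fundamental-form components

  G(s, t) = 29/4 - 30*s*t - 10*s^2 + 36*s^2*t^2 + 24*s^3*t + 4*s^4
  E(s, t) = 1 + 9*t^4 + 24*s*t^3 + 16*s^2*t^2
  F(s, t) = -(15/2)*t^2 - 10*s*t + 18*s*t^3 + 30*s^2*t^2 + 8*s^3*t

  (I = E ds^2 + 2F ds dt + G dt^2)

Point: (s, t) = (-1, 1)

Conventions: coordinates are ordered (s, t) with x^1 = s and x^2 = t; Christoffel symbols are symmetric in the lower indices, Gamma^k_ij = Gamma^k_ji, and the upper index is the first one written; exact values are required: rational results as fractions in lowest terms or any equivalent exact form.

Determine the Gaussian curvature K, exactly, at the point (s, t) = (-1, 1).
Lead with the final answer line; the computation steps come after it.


Answer: K = -448/31329

E = 2, F = 13/2, G = 173/4, EG - F^2 = 177/4 at the point
E_s = -8, E_t = -4, F_s = -28, F_t = -7, G_s = -26, G_t = 78
E_tt = -4, F_st = -52, G_ss = -44
The intrinsic route: Brioschi's K = (det M1 - det M2)/(EG - F^2)^2.
M1 = [[-E_tt/2 + F_st - G_ss/2, E_s/2, F_s - E_t/2], [F_t - G_s/2, E, F], [G_t/2, F, G]] = [[-28, -4, -26], [6, 2, 13/2], [39, 13/2, 173/4]]; det M1 = -201
M2 = [[0, E_t/2, G_s/2], [E_t/2, E, F], [G_s/2, F, G]] = [[0, -2, -13], [-2, 2, 13/2], [-13, 13/2, 173/4]]; det M2 = -173
det M1 - det M2 = -28; K = -28 / (177/4)^2 = -448/31329


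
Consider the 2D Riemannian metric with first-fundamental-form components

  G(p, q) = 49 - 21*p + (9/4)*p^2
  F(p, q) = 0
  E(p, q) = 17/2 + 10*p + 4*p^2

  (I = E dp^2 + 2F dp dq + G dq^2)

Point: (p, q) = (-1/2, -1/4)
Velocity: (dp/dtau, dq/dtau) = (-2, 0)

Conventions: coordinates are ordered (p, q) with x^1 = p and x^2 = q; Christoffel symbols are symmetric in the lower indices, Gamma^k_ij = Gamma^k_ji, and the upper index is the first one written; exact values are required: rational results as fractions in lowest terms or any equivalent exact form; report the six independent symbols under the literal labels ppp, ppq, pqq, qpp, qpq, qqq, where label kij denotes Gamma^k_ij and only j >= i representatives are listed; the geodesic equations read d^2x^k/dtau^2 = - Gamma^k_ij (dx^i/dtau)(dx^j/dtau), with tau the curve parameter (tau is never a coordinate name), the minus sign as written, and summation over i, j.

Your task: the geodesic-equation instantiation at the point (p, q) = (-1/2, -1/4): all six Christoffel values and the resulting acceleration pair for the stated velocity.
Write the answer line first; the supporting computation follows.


Answer: Gamma_ppp = 2/3, Gamma_ppq = 0, Gamma_pqq = 31/12, Gamma_qpp = 0, Gamma_qpq = -6/31, Gamma_qqq = 0; accelerations (d^2p/dtau^2, d^2q/dtau^2) = (-8/3, 0)

E = 9/2, F = 0, G = 961/16 at the point
E_p = 6, E_q = 0, F_p = 0, F_q = 0, G_p = -93/4, G_q = 0
EG - F^2 = 8649/32;  g^inv = (32/8649) * [[961/16, 0], [0, 9/2]]
first-kind symbols [ij,l] = (1/2)(d_i g_jl + d_j g_il - d_l g_ij): [pp,p] = E_p/2 = 3, [pp,q] = F_p - E_q/2 = 0, [pq,p] = E_q/2 = 0, [pq,q] = G_p/2 = -93/8, [qq,p] = F_q - G_p/2 = 93/8, [qq,q] = G_q/2 = 0
Gamma^p_ij = (G*[ij,p] - F*[ij,q])/(EG - F^2), Gamma^q_ij = (E*[ij,q] - F*[ij,p])/(EG - F^2)
Gamma_ppp = 2/3, Gamma_ppq = 0, Gamma_pqq = 31/12, Gamma_qpp = 0, Gamma_qpq = -6/31, Gamma_qqq = 0
d^2p/dtau^2 = -(Gamma_ppp*(-2)^2 + 2*Gamma_ppq*(-2)*(0) + Gamma_pqq*(0)^2) = -8/3
d^2q/dtau^2 = -(Gamma_qpp*(-2)^2 + 2*Gamma_qpq*(-2)*(0) + Gamma_qqq*(0)^2) = 0


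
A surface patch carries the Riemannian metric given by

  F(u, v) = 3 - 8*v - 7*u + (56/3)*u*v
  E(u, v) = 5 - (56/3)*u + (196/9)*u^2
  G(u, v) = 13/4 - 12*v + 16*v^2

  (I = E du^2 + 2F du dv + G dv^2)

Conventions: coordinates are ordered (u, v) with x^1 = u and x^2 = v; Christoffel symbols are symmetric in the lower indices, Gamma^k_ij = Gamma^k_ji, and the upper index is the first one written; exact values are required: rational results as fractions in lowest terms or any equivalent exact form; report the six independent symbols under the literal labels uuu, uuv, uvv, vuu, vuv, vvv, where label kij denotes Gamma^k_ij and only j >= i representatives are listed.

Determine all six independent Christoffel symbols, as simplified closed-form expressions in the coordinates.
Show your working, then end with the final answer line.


E = 5 - (56/3)*u + (196/9)*u^2; F = 3 - 8*v - 7*u + (56/3)*u*v; G = 13/4 - 12*v + 16*v^2
Gamma^k_ij = (1/2) g^{kl} (d_i g_jl + d_j g_il - d_l g_ij), with g^inv = (1/(EG-F^2)) [[G, -F], [-F, E]]
first partials: E_u = -56/3 + (392/9)*u, E_v = 0, F_u = -7 + (56/3)*v, F_v = -8 + (56/3)*u, G_u = 0, G_v = -12 + 32*v
D = EG - F^2 = 29/4 - 12*v - (56/3)*u + 16*v^2 + (196/9)*u^2
expanded: Gamma^u_uu = (G E_u - 2F F_u + F E_v)/(2D), Gamma^u_uv = (G E_v - F G_u)/(2D), Gamma^u_vv = (2G F_v - G G_u - F G_v)/(2D), Gamma^v_uu = (2E F_u - E E_v - F E_u)/(2D), Gamma^v_uv = (E G_u - F E_v)/(2D), Gamma^v_vv = (E G_v - 2F F_v + F G_u)/(2D); substitute and cancel common factors

Answer: Gamma_uuu = (784*u - 336)/(784*u^2 - 672*u + 576*v^2 - 432*v + 261), Gamma_uuv = 0, Gamma_uvv = (672*u - 288)/(784*u^2 - 672*u + 576*v^2 - 432*v + 261), Gamma_vuu = (672*v - 252)/(784*u^2 - 672*u + 576*v^2 - 432*v + 261), Gamma_vuv = 0, Gamma_vvv = (576*v - 216)/(784*u^2 - 672*u + 576*v^2 - 432*v + 261)


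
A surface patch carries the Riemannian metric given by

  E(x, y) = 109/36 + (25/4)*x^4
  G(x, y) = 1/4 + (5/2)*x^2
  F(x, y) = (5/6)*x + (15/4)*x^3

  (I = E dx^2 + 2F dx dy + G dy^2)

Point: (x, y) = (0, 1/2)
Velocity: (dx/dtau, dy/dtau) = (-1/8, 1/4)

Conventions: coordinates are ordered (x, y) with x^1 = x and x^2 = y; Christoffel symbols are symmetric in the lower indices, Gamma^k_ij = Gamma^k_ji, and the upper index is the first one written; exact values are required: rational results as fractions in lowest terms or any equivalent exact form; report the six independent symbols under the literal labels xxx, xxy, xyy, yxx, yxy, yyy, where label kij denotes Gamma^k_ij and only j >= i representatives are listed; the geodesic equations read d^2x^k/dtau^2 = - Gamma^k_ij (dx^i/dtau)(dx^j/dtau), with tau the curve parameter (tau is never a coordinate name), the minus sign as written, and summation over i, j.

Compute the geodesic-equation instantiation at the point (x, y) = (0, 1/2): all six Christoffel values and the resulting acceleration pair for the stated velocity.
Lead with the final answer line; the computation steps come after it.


Answer: Gamma_xxx = 0, Gamma_xxy = 0, Gamma_xyy = 0, Gamma_yxx = 10/3, Gamma_yxy = 0, Gamma_yyy = 0; accelerations (d^2x/dtau^2, d^2y/dtau^2) = (0, -5/96)

E = 109/36, F = 0, G = 1/4 at the point
E_x = 0, E_y = 0, F_x = 5/6, F_y = 0, G_x = 0, G_y = 0
EG - F^2 = 109/144;  g^inv = (144/109) * [[1/4, 0], [0, 109/36]]
first-kind symbols [ij,l] = (1/2)(d_i g_jl + d_j g_il - d_l g_ij): [xx,x] = E_x/2 = 0, [xx,y] = F_x - E_y/2 = 5/6, [xy,x] = E_y/2 = 0, [xy,y] = G_x/2 = 0, [yy,x] = F_y - G_x/2 = 0, [yy,y] = G_y/2 = 0
Gamma^x_ij = (G*[ij,x] - F*[ij,y])/(EG - F^2), Gamma^y_ij = (E*[ij,y] - F*[ij,x])/(EG - F^2)
Gamma_xxx = 0, Gamma_xxy = 0, Gamma_xyy = 0, Gamma_yxx = 10/3, Gamma_yxy = 0, Gamma_yyy = 0
d^2x/dtau^2 = -(Gamma_xxx*(-1/8)^2 + 2*Gamma_xxy*(-1/8)*(1/4) + Gamma_xyy*(1/4)^2) = 0
d^2y/dtau^2 = -(Gamma_yxx*(-1/8)^2 + 2*Gamma_yxy*(-1/8)*(1/4) + Gamma_yyy*(1/4)^2) = -5/96


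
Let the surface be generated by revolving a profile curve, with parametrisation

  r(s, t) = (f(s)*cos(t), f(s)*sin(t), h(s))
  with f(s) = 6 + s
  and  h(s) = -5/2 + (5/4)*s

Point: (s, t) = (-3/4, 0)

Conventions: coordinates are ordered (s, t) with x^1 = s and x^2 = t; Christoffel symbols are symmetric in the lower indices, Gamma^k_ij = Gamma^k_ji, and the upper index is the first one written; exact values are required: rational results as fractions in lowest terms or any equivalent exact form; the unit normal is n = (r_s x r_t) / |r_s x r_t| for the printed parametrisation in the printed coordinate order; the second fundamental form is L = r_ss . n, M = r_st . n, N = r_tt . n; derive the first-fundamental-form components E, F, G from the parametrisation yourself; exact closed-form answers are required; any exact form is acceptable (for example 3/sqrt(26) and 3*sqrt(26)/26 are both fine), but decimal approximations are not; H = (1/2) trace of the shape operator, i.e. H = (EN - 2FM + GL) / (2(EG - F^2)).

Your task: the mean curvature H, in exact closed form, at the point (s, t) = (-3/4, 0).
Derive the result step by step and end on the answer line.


f = 21/4, f' = 1, f'' = 0, h' = 5/4, h'' = 0
E = 41/16, F = 0, G = 441/16; answer radicand W^2 = 41/16
unnormalised second-form numerators: l = 0, m = 0, n = 105/16; L = l/sqrt(41/16), and similarly M = m/sqrt(W^2), N = n/sqrt(W^2)
H = (E*n - 2*F*m + G*l) / (2*(EG - F^2)*sqrt(W^2)); E*n - 2*F*m + G*l = 4305/256, EG - F^2 = 18081/256, so H = (5/42)/sqrt(41/16)

Answer: H = 10*sqrt(41)/861


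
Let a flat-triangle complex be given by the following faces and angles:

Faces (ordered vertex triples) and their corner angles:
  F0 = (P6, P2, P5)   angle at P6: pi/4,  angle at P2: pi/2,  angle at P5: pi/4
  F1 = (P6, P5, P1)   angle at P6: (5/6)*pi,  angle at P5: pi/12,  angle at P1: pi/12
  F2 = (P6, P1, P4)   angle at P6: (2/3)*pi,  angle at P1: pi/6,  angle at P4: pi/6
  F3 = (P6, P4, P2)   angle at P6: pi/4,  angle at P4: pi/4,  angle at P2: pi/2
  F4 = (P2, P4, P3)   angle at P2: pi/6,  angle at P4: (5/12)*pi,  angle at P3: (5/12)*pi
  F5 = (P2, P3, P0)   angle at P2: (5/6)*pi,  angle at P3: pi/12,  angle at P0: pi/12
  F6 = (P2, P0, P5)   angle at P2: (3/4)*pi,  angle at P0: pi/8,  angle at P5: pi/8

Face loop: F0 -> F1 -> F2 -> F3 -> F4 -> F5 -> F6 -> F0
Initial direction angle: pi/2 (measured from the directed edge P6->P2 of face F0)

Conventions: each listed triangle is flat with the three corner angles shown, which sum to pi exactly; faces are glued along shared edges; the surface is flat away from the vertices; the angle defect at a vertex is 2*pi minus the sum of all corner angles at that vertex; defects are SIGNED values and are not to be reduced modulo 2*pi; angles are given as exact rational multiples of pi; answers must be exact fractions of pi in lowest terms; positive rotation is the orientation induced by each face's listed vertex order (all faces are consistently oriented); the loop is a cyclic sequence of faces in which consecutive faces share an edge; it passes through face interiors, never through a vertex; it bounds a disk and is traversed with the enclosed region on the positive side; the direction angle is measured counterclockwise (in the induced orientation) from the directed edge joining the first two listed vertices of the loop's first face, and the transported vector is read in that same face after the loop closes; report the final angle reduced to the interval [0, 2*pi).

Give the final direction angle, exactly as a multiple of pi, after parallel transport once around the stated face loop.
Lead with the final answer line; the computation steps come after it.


Answer: final direction angle = (7/4)*pi

enclosed vertex P2: corner angles sum to (11/4)*pi, defect = 2*pi - (11/4)*pi = (-3/4)*pi
enclosed vertex P6: corner angles sum to 2*pi, defect = 2*pi - 2*pi = 0
final direction = starting direction + enclosed defect total, reduced mod 2*pi (induced orientation)
final angle = pi/2 - (3/4)*pi = (7/4)*pi (mod 2*pi)


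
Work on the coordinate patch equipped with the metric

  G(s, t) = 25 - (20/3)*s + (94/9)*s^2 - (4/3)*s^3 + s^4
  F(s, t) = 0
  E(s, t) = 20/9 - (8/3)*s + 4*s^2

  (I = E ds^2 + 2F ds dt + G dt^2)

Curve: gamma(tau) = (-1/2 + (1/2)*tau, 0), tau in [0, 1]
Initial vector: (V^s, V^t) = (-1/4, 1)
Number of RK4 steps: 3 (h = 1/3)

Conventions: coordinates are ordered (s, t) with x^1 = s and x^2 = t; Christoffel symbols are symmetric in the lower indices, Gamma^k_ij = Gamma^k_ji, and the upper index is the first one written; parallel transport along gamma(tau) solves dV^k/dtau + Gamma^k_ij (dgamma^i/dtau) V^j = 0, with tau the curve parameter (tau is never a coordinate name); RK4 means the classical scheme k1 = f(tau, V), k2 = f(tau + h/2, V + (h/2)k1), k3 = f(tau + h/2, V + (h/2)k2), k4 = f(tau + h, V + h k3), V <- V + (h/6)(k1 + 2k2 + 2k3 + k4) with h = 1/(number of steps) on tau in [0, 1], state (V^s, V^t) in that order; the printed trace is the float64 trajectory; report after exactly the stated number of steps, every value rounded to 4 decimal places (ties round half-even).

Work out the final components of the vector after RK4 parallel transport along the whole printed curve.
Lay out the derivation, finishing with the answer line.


gamma'(tau) = (1/2, 0); f(tau, V)^k = -Gamma^k_ij(gamma(tau)) gamma'^i(tau) V^j; h = 1/3; intermediate values shown to 6 dp
curve data and Christoffel symbols at the stage parameters:
  tau = 0.000000: gamma = (-0.500000, 0.000000), gamma' = (0.500000, 0.000000); Gamma_sss = -0.731707, Gamma_sst = 0.000000, Gamma_stt = 2.042683, Gamma_tss = 0.000000, Gamma_tst = -0.298507, Gamma_ttt = 0.000000
  tau = 0.166667: gamma = (-0.416667, 0.000000), gamma' = (0.500000, 0.000000); Gamma_sss = -0.744828, Gamma_sst = 0.000000, Gamma_stt = 2.030172, Gamma_tss = 0.000000, Gamma_tst = -0.275159, Gamma_ttt = 0.000000
  tau = 0.333333: gamma = (-0.333333, 0.000000), gamma' = (0.500000, 0.000000); Gamma_sss = -0.750000, Gamma_sst = 0.000000, Gamma_stt = 2.000000, Gamma_tss = 0.000000, Gamma_tst = -0.250000, Gamma_ttt = 0.000000
  tau = 0.500000: gamma = (-0.250000, 0.000000), gamma' = (0.500000, 0.000000); Gamma_sss = -0.743363, Gamma_sst = 0.000000, Gamma_stt = 1.943584, Gamma_tss = 0.000000, Gamma_tst = -0.223108, Gamma_ttt = 0.000000
  tau = 0.666667: gamma = (-0.166667, 0.000000), gamma' = (0.500000, 0.000000); Gamma_sss = -0.720000, Gamma_sst = 0.000000, Gamma_stt = 1.850000, Gamma_tss = 0.000000, Gamma_tst = -0.194595, Gamma_ttt = 0.000000
  tau = 0.833333: gamma = (-0.083333, 0.000000), gamma' = (0.500000, 0.000000); Gamma_sss = -0.674157, Gamma_sst = 0.000000, Gamma_stt = 1.706461, Gamma_tss = 0.000000, Gamma_tst = -0.164609, Gamma_ttt = 0.000000
  tau = 1.000000: gamma = (0.000000, 0.000000), gamma' = (0.500000, 0.000000); Gamma_sss = -0.600000, Gamma_sst = 0.000000, Gamma_stt = 1.500000, Gamma_tss = 0.000000, Gamma_tst = -0.133333, Gamma_ttt = 0.000000
step 0: V^s = -0.2500, V^t = 1.0000
step 1: k1 = (-0.091463, 0.149254), k2 = (-0.098780, 0.141002), k3 = (-0.099235, 0.140813), k4 = (-0.106154, 0.130867); V <- V + (h/6)(k1 + 2k2 + 2k3 + k4): V^s = -0.2830, V^t = 1.0469
step 2: k1 = (-0.106118, 0.130859), k2 = (-0.111752, 0.119216), k3 = (-0.112101, 0.118999), k4 = (-0.115325, 0.105718); V <- V + (h/6)(k1 + 2k2 + 2k3 + k4): V^s = -0.3202, V^t = 1.0865
step 3: k1 = (-0.115256, 0.105712), k2 = (-0.114393, 0.090873), k3 = (-0.114344, 0.090669), k4 = (-0.107481, 0.074447); V <- V + (h/6)(k1 + 2k2 + 2k3 + k4): V^s = -0.3579, V^t = 1.1167

Answer: V^s = -0.3579, V^t = 1.1167


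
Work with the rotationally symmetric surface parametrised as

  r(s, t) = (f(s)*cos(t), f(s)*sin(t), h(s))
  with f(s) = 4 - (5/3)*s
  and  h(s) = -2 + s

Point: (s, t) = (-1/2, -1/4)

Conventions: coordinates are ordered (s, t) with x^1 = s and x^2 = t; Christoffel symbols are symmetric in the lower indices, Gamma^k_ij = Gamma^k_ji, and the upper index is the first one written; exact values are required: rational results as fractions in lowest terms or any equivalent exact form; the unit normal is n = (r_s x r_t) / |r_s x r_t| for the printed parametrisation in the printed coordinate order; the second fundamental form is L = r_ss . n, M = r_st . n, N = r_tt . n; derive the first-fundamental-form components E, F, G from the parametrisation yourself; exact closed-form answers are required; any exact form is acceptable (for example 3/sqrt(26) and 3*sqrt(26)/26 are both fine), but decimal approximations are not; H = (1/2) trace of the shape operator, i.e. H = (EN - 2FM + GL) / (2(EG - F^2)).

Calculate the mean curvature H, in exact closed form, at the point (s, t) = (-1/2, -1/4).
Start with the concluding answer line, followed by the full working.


Answer: H = 9*sqrt(34)/986

f = 29/6, f' = -5/3, f'' = 0, h' = 1, h'' = 0
E = 34/9, F = 0, G = 841/36; answer radicand W^2 = 34/9
unnormalised second-form numerators: l = 0, m = 0, n = 29/6; L = l/sqrt(34/9), and similarly M = m/sqrt(W^2), N = n/sqrt(W^2)
H = (E*n - 2*F*m + G*l) / (2*(EG - F^2)*sqrt(W^2)); E*n - 2*F*m + G*l = 493/27, EG - F^2 = 14297/162, so H = (3/29)/sqrt(34/9)


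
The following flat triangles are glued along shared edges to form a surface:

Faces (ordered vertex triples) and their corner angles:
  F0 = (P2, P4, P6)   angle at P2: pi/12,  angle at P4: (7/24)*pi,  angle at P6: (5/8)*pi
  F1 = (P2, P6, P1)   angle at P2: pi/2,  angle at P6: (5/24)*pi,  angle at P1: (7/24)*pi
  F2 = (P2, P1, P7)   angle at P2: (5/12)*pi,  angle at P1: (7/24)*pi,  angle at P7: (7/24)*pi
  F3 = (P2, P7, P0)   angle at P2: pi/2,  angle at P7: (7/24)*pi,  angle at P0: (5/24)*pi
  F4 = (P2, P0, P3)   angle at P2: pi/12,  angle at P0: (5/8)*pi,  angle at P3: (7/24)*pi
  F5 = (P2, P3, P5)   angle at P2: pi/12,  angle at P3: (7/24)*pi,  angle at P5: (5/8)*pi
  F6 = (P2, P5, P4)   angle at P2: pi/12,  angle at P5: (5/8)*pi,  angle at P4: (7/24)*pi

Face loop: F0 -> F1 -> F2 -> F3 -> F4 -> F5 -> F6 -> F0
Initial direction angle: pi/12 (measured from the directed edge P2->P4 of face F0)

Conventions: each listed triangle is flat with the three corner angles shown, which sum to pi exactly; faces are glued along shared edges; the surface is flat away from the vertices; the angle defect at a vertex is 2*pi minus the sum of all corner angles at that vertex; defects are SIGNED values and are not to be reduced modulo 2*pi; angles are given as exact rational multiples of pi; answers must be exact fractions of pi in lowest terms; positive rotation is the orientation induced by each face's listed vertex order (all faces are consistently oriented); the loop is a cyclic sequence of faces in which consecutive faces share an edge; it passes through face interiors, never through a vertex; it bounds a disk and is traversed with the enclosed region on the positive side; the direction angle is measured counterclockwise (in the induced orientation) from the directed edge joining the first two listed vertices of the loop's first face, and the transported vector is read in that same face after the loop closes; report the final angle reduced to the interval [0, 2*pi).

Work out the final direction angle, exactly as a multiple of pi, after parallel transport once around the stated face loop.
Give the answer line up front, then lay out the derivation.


Answer: final direction angle = pi/3

enclosed vertex P2: corner angles sum to (7/4)*pi, defect = 2*pi - (7/4)*pi = pi/4
final direction = starting direction + enclosed defect total, reduced mod 2*pi (induced orientation)
final angle = pi/12 + pi/4 = pi/3 (mod 2*pi)


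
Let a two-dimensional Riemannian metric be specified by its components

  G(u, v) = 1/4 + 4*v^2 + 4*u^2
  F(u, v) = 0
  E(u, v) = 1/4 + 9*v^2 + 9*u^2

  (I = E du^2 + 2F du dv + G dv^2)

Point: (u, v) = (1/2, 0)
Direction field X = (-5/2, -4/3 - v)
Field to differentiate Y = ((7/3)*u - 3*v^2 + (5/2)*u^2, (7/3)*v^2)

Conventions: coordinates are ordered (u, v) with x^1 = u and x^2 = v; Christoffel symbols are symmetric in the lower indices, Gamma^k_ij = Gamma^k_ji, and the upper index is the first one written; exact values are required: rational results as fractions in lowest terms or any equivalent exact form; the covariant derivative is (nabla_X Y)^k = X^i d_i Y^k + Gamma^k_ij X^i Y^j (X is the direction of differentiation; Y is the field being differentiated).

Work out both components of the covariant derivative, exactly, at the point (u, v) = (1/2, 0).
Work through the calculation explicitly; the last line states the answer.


E = 5/2, F = 0, G = 5/4 at the point
E_u = 9, E_v = 0, F_u = 0, F_v = 0, G_u = 4, G_v = 0
EG - F^2 = 25/8;  g^inv = (8/25) * [[5/4, 0], [0, 5/2]]
first-kind symbols [ij,l] = (1/2)(d_i g_jl + d_j g_il - d_l g_ij): [uu,u] = E_u/2 = 9/2, [uu,v] = F_u - E_v/2 = 0, [uv,u] = E_v/2 = 0, [uv,v] = G_u/2 = 2, [vv,u] = F_v - G_u/2 = -2, [vv,v] = G_v/2 = 0
Gamma^u_ij = (G*[ij,u] - F*[ij,v])/(EG - F^2), Gamma^v_ij = (E*[ij,v] - F*[ij,u])/(EG - F^2)
Gamma_uuu = 9/5, Gamma_uuv = 0, Gamma_uvv = -4/5, Gamma_vuu = 0, Gamma_vuv = 8/5, Gamma_vvv = 0
X = (-5/2, -4/3), Y = (43/24, 0) at the point

Answer: (nabla_X Y)^u = -967/48, (nabla_X Y)^v = -172/45


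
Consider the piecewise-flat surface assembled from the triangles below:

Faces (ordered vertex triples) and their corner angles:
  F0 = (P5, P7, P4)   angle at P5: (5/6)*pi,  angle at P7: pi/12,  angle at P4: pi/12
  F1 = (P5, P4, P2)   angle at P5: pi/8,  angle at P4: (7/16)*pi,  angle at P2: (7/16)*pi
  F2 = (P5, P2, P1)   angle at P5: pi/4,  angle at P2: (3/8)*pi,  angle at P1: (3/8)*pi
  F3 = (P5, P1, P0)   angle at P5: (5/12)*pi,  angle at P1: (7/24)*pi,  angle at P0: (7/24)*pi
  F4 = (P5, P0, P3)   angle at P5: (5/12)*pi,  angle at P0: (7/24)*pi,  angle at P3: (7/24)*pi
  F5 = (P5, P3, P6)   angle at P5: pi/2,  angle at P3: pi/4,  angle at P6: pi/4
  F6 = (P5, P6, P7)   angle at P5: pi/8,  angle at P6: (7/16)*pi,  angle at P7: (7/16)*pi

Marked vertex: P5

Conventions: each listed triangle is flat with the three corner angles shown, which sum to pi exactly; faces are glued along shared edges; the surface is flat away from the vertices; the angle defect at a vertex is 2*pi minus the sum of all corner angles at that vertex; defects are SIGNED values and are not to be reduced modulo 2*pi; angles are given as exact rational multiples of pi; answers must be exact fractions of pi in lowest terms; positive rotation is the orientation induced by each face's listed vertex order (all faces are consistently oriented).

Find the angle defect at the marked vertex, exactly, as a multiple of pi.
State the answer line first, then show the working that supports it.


Answer: defect(P5) = (-2/3)*pi

Sum of corner angles at P5: (8/3)*pi
defect = 2*pi - (8/3)*pi


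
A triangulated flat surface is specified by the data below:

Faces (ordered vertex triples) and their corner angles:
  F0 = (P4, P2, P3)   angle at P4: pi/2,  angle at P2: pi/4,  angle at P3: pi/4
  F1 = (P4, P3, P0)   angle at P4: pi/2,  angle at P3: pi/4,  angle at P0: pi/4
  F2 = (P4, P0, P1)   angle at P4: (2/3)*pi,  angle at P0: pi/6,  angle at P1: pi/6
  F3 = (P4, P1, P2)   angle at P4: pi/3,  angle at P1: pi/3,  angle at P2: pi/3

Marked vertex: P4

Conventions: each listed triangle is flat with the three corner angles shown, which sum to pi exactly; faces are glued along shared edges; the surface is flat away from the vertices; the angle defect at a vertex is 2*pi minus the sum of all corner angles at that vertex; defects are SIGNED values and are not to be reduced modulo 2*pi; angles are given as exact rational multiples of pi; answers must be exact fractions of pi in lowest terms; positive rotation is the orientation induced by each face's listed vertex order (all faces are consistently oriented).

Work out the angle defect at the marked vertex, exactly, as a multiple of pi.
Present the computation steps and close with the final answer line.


Sum of corner angles at P4: 2*pi
defect = 2*pi - 2*pi

Answer: defect(P4) = 0


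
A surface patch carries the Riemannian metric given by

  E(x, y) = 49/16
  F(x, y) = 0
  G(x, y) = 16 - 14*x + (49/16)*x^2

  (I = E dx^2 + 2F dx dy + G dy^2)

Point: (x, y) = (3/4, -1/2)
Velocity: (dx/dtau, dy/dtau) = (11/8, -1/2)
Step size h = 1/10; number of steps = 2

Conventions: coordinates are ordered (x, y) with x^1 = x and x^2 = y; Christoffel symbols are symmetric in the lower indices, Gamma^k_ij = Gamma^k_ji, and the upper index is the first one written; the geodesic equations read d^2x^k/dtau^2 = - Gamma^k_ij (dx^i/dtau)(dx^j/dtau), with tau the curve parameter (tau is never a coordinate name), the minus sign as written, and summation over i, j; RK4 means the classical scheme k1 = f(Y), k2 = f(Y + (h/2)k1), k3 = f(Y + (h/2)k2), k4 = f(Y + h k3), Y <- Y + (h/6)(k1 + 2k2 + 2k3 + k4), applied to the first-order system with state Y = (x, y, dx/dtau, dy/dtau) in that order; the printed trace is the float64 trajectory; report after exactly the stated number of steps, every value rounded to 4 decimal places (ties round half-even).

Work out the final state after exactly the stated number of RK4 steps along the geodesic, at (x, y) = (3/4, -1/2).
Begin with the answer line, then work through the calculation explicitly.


Answer: x = 1.0157, y = -0.6212, dx/dtau = 1.2721, dy/dtau = -0.7311

f(Y) = (dx/dtau, dy/dtau, -Gamma^x_ij Y'^i Y'^j, -Gamma^y_ij Y'^i Y'^j) with the Gammas evaluated at the stage position; h = 0.100000; intermediate values shown to 6 dp
step 0: x = 0.7500, y = -0.5000, dx/dtau = 1.3750, dy/dtau = -0.5000
step 1:
  k1: at (x, y) = (0.750000, -0.500000), (dx/dtau, dy/dtau) = (1.375000, -0.500000); Gamma_xxx = 0.000000, Gamma_xxy = 0.000000, Gamma_xyy = 1.535714, Gamma_yxx = 0.000000, Gamma_yxy = -0.651163, Gamma_yyy = 0.000000; k1 = (1.375000, -0.500000, -0.383929, -0.895349)
  k2: at (x, y) = (0.818750, -0.525000), (dx/dtau, dy/dtau) = (1.355804, -0.544767); Gamma_xxx = 0.000000, Gamma_xxy = 0.000000, Gamma_xyy = 1.466964, Gamma_yxx = 0.000000, Gamma_yxy = -0.681680, Gamma_yyy = 0.000000; k2 = (1.355804, -0.544767, -0.435353, -1.006974)
  k3: at (x, y) = (0.817790, -0.527238), (dx/dtau, dy/dtau) = (1.353232, -0.550349); Gamma_xxx = 0.000000, Gamma_xxy = 0.000000, Gamma_xyy = 1.467924, Gamma_yxx = 0.000000, Gamma_yxy = -0.681234, Gamma_yyy = 0.000000; k3 = (1.353232, -0.550349, -0.444610, -1.014698)
  k4: at (x, y) = (0.885323, -0.555035), (dx/dtau, dy/dtau) = (1.330539, -0.601470); Gamma_xxx = 0.000000, Gamma_xxy = 0.000000, Gamma_xyy = 1.400391, Gamma_yxx = 0.000000, Gamma_yxy = -0.714086, Gamma_yyy = 0.000000; k4 = (1.330539, -0.601470, -0.506614, -1.142936)
  Y <- Y + (h/6)(k1 + 2k2 + 2k3 + k4): x = 0.8854, y = -0.5549, dx/dtau = 1.3308, dy/dtau = -0.6014
step 2:
  k1: at (x, y) = (0.885394, -0.554862), (dx/dtau, dy/dtau) = (1.330826, -0.601360); Gamma_xxx = 0.000000, Gamma_xxy = 0.000000, Gamma_xyy = 1.400321, Gamma_yxx = 0.000000, Gamma_yxy = -0.714122, Gamma_yyy = 0.000000; k1 = (1.330826, -0.601360, -0.506404, -1.143032)
  k2: at (x, y) = (0.951935, -0.584930), (dx/dtau, dy/dtau) = (1.305505, -0.658512); Gamma_xxx = 0.000000, Gamma_xxy = 0.000000, Gamma_xyy = 1.333779, Gamma_yxx = 0.000000, Gamma_yxy = -0.749749, Gamma_yyy = 0.000000; k2 = (1.305505, -0.658512, -0.578378, -1.289105)
  k3: at (x, y) = (0.950669, -0.587787), (dx/dtau, dy/dtau) = (1.301907, -0.665816); Gamma_xxx = 0.000000, Gamma_xxy = 0.000000, Gamma_xyy = 1.335046, Gamma_yxx = 0.000000, Gamma_yxy = -0.749038, Gamma_yyy = 0.000000; k3 = (1.301907, -0.665816, -0.591840, -1.298577)
  k4: at (x, y) = (1.015584, -0.621443), (dx/dtau, dy/dtau) = (1.271642, -0.731218); Gamma_xxx = 0.000000, Gamma_xxy = 0.000000, Gamma_xyy = 1.270130, Gamma_yxx = 0.000000, Gamma_yxy = -0.787321, Gamma_yyy = 0.000000; k4 = (1.271642, -0.731218, -0.679113, -1.464177)
  Y <- Y + (h/6)(k1 + 2k2 + 2k3 + k4): x = 1.0157, y = -0.6212, dx/dtau = 1.2721, dy/dtau = -0.7311


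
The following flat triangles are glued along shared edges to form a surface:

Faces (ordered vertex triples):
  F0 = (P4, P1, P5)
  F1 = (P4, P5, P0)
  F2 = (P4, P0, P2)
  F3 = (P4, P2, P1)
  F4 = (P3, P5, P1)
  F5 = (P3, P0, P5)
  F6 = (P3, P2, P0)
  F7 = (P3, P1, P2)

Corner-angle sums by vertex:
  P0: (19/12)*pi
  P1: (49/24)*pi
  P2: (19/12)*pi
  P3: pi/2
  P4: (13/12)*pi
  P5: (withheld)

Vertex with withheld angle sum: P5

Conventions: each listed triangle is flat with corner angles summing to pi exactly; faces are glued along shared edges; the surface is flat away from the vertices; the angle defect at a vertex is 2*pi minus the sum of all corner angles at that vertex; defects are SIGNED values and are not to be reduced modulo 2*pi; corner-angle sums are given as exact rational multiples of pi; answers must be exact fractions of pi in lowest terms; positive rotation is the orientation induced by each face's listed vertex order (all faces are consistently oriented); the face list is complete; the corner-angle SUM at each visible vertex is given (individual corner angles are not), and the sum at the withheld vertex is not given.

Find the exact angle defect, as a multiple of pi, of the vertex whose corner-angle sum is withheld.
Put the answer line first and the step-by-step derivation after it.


Answer: defect(P5) = (19/24)*pi

V = 6, E = 12, F = 8; chi = V - E + F = 2
Gauss-Bonnet: total defect = 2*pi*chi = 4*pi; visible defects sum to (77/24)*pi


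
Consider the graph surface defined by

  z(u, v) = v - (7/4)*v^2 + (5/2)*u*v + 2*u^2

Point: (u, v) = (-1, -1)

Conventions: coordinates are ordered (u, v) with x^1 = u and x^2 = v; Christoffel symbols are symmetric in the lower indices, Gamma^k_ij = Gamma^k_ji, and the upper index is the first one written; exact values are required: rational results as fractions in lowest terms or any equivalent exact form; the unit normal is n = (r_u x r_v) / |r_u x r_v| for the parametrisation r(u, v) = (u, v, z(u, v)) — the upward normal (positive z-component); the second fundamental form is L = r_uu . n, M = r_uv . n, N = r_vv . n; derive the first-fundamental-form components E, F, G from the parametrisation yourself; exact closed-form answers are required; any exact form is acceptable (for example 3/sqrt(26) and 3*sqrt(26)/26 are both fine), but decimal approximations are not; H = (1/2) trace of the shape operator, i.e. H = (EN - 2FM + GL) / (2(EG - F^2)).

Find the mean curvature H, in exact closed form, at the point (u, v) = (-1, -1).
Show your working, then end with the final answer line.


z_u = -13/2, z_v = 2, z_uu = 4, z_uv = 5/2, z_vv = -7/2
E = 173/4, F = -13, G = 5; answer radicand W^2 = 189/4
unnormalised second-form numerators: l = 4, m = 5/2, n = -7/2; L = l/sqrt(189/4), and similarly M = m/sqrt(W^2), N = n/sqrt(W^2)
H = (E*n - 2*F*m + G*l) / (2*(EG - F^2)*sqrt(W^2)); E*n - 2*F*m + G*l = -531/8, EG - F^2 = 189/4, so H = (-59/84)/sqrt(189/4)

Answer: H = -59*sqrt(21)/2646
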